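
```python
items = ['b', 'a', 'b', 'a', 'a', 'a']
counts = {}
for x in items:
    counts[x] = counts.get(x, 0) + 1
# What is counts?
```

Initial: counts = {}, items = ['b', 'a', 'b', 'a', 'a', 'a']
See 'b': counts = {'b': 1}
See 'a': counts = {'b': 1, 'a': 1}
See 'b': counts = {'b': 2, 'a': 1}
See 'a': counts = {'b': 2, 'a': 2}
See 'a': counts = {'b': 2, 'a': 3}
See 'a': counts = {'b': 2, 'a': 4}

{'b': 2, 'a': 4}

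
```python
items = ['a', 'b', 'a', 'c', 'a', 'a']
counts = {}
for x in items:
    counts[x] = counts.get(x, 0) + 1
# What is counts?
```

Initial: counts = {}, items = ['a', 'b', 'a', 'c', 'a', 'a']
See 'a': counts = {'a': 1}
See 'b': counts = {'a': 1, 'b': 1}
See 'a': counts = {'a': 2, 'b': 1}
See 'c': counts = {'a': 2, 'b': 1, 'c': 1}
See 'a': counts = {'a': 3, 'b': 1, 'c': 1}
See 'a': counts = {'a': 4, 'b': 1, 'c': 1}

{'a': 4, 'b': 1, 'c': 1}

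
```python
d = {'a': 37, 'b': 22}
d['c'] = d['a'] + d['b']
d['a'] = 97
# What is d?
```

After line 1: d = {'a': 37, 'b': 22}
After line 2 (d['c'] = 37 + 22): d = {'a': 37, 'b': 22, 'c': 59}
After line 3: d = {'a': 97, 'b': 22, 'c': 59}

{'a': 97, 'b': 22, 'c': 59}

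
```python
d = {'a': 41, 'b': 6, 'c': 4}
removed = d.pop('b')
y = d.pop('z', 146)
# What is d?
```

After line 1: d = {'a': 41, 'b': 6, 'c': 4}
After line 2 (pop 'b' returns 6): d = {'a': 41, 'c': 4}, removed = 6
After line 3 (pop 'z' missing, returns default 146): d = {'a': 41, 'c': 4}, y = 146

{'a': 41, 'c': 4}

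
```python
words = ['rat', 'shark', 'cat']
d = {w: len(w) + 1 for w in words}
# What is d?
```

{'rat': 4, 'shark': 6, 'cat': 4}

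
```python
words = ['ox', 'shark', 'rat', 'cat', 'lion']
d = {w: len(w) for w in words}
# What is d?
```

{'ox': 2, 'shark': 5, 'rat': 3, 'cat': 3, 'lion': 4}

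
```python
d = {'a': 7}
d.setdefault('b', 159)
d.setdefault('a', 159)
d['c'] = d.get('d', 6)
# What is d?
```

After line 1: d = {'a': 7}
After line 2 (setdefault adds 'b'=159): d = {'a': 7, 'b': 159}
After line 3 (setdefault 'a' no-op, already exists): d = {'a': 7, 'b': 159}
After line 4 (get('d', 6) returns default since 'd' not in d): d = {'a': 7, 'b': 159, 'c': 6}

{'a': 7, 'b': 159, 'c': 6}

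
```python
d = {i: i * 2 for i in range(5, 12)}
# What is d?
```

{5: 10, 6: 12, 7: 14, 8: 16, 9: 18, 10: 20, 11: 22}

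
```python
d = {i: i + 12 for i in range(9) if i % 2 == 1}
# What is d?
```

{1: 13, 3: 15, 5: 17, 7: 19}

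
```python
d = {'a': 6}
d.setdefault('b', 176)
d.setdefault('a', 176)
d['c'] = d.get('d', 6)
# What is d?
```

After line 1: d = {'a': 6}
After line 2 (setdefault adds 'b'=176): d = {'a': 6, 'b': 176}
After line 3 (setdefault 'a' no-op, already exists): d = {'a': 6, 'b': 176}
After line 4 (get('d', 6) returns default since 'd' not in d): d = {'a': 6, 'b': 176, 'c': 6}

{'a': 6, 'b': 176, 'c': 6}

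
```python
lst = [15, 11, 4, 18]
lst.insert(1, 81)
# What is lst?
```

[15, 81, 11, 4, 18]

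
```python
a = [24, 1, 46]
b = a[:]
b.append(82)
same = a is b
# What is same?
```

After line 1: a = [24, 1, 46]
After line 2 (b = a[:] is a shallow copy, new object): a = [24, 1, 46], b = [24, 1, 46]
After line 3 (append only mutates b): a = [24, 1, 46], b = [24, 1, 46, 82]
After line 4 (same = a is b; different objects -> False): same = False

False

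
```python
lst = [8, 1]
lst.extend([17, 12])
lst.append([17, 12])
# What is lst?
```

After line 1: lst = [8, 1]
After line 2 (extend unpacks [17, 12]): lst = [8, 1, 17, 12]
After line 3 (append adds [17, 12] as single element): lst = [8, 1, 17, 12, [17, 12]]

[8, 1, 17, 12, [17, 12]]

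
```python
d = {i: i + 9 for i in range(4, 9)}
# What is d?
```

{4: 13, 5: 14, 6: 15, 7: 16, 8: 17}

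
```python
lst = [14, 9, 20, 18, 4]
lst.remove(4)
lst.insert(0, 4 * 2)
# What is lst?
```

After line 1: lst = [14, 9, 20, 18, 4]
After line 2 (remove first 4): lst = [14, 9, 20, 18]
After line 3 (insert 8 at index 0): lst = [8, 14, 9, 20, 18]

[8, 14, 9, 20, 18]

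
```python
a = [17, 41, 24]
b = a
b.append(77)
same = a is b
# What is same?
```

After line 1: a = [17, 41, 24]
After line 2 (b = a is an alias, same object): a = [17, 41, 24], b = [17, 41, 24]
After line 3 (b.append mutates the shared list): a = [17, 41, 24, 77], b = [17, 41, 24, 77]
After line 4 (same = a is b; same object -> True): same = True

True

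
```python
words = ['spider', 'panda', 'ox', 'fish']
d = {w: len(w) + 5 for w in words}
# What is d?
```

{'spider': 11, 'panda': 10, 'ox': 7, 'fish': 9}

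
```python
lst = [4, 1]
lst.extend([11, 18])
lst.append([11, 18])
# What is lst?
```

After line 1: lst = [4, 1]
After line 2 (extend unpacks [11, 18]): lst = [4, 1, 11, 18]
After line 3 (append adds [11, 18] as single element): lst = [4, 1, 11, 18, [11, 18]]

[4, 1, 11, 18, [11, 18]]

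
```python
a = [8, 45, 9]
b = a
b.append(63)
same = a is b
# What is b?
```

After line 1: a = [8, 45, 9]
After line 2 (b = a is an alias, same object): a = [8, 45, 9], b = [8, 45, 9]
After line 3 (b.append mutates the shared list): a = [8, 45, 9, 63], b = [8, 45, 9, 63]
After line 4 (same = a is b; same object -> True): same = True

[8, 45, 9, 63]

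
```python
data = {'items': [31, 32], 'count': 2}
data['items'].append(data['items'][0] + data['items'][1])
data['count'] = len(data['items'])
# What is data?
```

After line 1: data = {'items': [31, 32], 'count': 2}
After line 2 (append 31 + 32 = 63): data = {'items': [31, 32, 63], 'count': 2}
After line 3 (count = len(items) = 3): data = {'items': [31, 32, 63], 'count': 3}

{'items': [31, 32, 63], 'count': 3}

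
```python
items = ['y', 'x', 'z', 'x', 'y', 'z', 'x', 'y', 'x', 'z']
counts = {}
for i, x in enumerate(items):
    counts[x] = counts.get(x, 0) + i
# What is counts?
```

Initial: counts = {}, items = ['y', 'x', 'z', 'x', 'y', 'z', 'x', 'y', 'x', 'z']
i=0, x='y': counts = {'y': 0}
i=1, x='x': counts = {'y': 0, 'x': 1}
i=2, x='z': counts = {'y': 0, 'x': 1, 'z': 2}
i=3, x='x': counts = {'y': 0, 'x': 4, 'z': 2}
i=4, x='y': counts = {'y': 4, 'x': 4, 'z': 2}
i=5, x='z': counts = {'y': 4, 'x': 4, 'z': 7}
i=6, x='x': counts = {'y': 4, 'x': 10, 'z': 7}
i=7, x='y': counts = {'y': 11, 'x': 10, 'z': 7}
i=8, x='x': counts = {'y': 11, 'x': 18, 'z': 7}
i=9, x='z': counts = {'y': 11, 'x': 18, 'z': 16}

{'y': 11, 'x': 18, 'z': 16}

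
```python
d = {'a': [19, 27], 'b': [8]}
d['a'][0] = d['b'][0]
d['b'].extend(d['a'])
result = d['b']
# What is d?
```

After line 1: d = {'a': [19, 27], 'b': [8]}
After line 2 (a[0] = b[0] = 8): d = {'a': [8, 27], 'b': [8]}
After line 3 (b.extend(a) appends [8, 27]): d = {'a': [8, 27], 'b': [8, 8, 27]}
After line 4: result = d['b'] = [8, 8, 27]

{'a': [8, 27], 'b': [8, 8, 27]}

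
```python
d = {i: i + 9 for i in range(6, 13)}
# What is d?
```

{6: 15, 7: 16, 8: 17, 9: 18, 10: 19, 11: 20, 12: 21}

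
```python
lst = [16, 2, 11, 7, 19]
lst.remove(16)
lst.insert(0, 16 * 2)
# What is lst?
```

After line 1: lst = [16, 2, 11, 7, 19]
After line 2 (remove first 16): lst = [2, 11, 7, 19]
After line 3 (insert 32 at index 0): lst = [32, 2, 11, 7, 19]

[32, 2, 11, 7, 19]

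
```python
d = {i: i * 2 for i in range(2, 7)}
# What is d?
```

{2: 4, 3: 6, 4: 8, 5: 10, 6: 12}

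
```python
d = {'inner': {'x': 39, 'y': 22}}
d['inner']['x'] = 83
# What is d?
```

After line 1: d = {'inner': {'x': 39, 'y': 22}}
After line 2 (inner x overwritten): d = {'inner': {'x': 83, 'y': 22}}

{'inner': {'x': 83, 'y': 22}}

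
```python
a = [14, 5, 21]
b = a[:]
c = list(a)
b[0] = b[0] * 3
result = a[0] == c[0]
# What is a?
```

After line 1: a = [14, 5, 21]
After line 2 (b = a[:], copy): a = [14, 5, 21], b = [14, 5, 21]
After line 3 (c = list(a) is a copy, new object): c = [14, 5, 21]
After line 4 (b[0] = 14 * 3 = 42; only b mutates (copy)): a = [14, 5, 21], b = [42, 5, 21], c = [14, 5, 21]
After line 5 (a[0] = 14, c[0] = 14; result = True)

[14, 5, 21]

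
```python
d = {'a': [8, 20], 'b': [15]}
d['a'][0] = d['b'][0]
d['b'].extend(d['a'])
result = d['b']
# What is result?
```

After line 1: d = {'a': [8, 20], 'b': [15]}
After line 2 (a[0] = b[0] = 15): d = {'a': [15, 20], 'b': [15]}
After line 3 (b.extend(a) appends [15, 20]): d = {'a': [15, 20], 'b': [15, 15, 20]}
After line 4: result = d['b'] = [15, 15, 20]

[15, 15, 20]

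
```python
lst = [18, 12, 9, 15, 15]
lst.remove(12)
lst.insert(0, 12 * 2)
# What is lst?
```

After line 1: lst = [18, 12, 9, 15, 15]
After line 2 (remove first 12): lst = [18, 9, 15, 15]
After line 3 (insert 24 at index 0): lst = [24, 18, 9, 15, 15]

[24, 18, 9, 15, 15]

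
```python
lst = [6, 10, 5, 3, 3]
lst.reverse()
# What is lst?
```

[3, 3, 5, 10, 6]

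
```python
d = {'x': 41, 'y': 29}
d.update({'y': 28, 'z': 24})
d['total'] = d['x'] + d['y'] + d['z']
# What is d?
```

After line 1: d = {'x': 41, 'y': 29}
After line 2 (y overwritten, z added): d = {'x': 41, 'y': 28, 'z': 24}
After line 3 (total = 41 + 28 + 24 = 93): d = {'x': 41, 'y': 28, 'z': 24, 'total': 93}

{'x': 41, 'y': 28, 'z': 24, 'total': 93}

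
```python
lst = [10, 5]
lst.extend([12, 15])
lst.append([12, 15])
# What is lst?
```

After line 1: lst = [10, 5]
After line 2 (extend unpacks [12, 15]): lst = [10, 5, 12, 15]
After line 3 (append adds [12, 15] as single element): lst = [10, 5, 12, 15, [12, 15]]

[10, 5, 12, 15, [12, 15]]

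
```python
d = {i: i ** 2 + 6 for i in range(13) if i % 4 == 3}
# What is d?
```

{3: 15, 7: 55, 11: 127}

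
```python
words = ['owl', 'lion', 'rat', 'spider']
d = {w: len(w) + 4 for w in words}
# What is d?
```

{'owl': 7, 'lion': 8, 'rat': 7, 'spider': 10}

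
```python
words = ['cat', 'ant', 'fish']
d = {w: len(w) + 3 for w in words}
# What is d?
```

{'cat': 6, 'ant': 6, 'fish': 7}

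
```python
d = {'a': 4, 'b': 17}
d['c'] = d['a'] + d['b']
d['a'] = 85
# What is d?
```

After line 1: d = {'a': 4, 'b': 17}
After line 2 (d['c'] = 4 + 17): d = {'a': 4, 'b': 17, 'c': 21}
After line 3: d = {'a': 85, 'b': 17, 'c': 21}

{'a': 85, 'b': 17, 'c': 21}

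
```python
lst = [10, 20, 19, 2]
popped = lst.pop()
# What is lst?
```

[10, 20, 19]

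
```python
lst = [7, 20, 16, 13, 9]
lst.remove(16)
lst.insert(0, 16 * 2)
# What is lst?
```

After line 1: lst = [7, 20, 16, 13, 9]
After line 2 (remove first 16): lst = [7, 20, 13, 9]
After line 3 (insert 32 at index 0): lst = [32, 7, 20, 13, 9]

[32, 7, 20, 13, 9]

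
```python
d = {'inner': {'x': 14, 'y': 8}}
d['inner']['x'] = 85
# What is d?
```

After line 1: d = {'inner': {'x': 14, 'y': 8}}
After line 2 (inner x overwritten): d = {'inner': {'x': 85, 'y': 8}}

{'inner': {'x': 85, 'y': 8}}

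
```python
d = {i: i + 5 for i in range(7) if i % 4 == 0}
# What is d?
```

{0: 5, 4: 9}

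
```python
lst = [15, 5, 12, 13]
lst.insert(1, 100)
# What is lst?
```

[15, 100, 5, 12, 13]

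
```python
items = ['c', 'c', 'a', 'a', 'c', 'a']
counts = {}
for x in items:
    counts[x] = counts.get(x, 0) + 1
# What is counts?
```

Initial: counts = {}, items = ['c', 'c', 'a', 'a', 'c', 'a']
See 'c': counts = {'c': 1}
See 'c': counts = {'c': 2}
See 'a': counts = {'c': 2, 'a': 1}
See 'a': counts = {'c': 2, 'a': 2}
See 'c': counts = {'c': 3, 'a': 2}
See 'a': counts = {'c': 3, 'a': 3}

{'c': 3, 'a': 3}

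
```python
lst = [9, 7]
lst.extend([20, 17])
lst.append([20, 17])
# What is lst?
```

After line 1: lst = [9, 7]
After line 2 (extend unpacks [20, 17]): lst = [9, 7, 20, 17]
After line 3 (append adds [20, 17] as single element): lst = [9, 7, 20, 17, [20, 17]]

[9, 7, 20, 17, [20, 17]]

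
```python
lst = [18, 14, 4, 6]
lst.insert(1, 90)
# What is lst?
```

[18, 90, 14, 4, 6]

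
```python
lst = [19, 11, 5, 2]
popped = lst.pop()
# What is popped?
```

2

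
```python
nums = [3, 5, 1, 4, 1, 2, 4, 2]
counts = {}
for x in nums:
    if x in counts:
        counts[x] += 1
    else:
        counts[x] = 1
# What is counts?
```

Initial: counts = {}, nums = [3, 5, 1, 4, 1, 2, 4, 2]
See 3: counts = {3: 1}
See 5: counts = {3: 1, 5: 1}
See 1: counts = {3: 1, 5: 1, 1: 1}
See 4: counts = {3: 1, 5: 1, 1: 1, 4: 1}
See 1: counts = {3: 1, 5: 1, 1: 2, 4: 1}
See 2: counts = {3: 1, 5: 1, 1: 2, 4: 1, 2: 1}
See 4: counts = {3: 1, 5: 1, 1: 2, 4: 2, 2: 1}
See 2: counts = {3: 1, 5: 1, 1: 2, 4: 2, 2: 2}

{3: 1, 5: 1, 1: 2, 4: 2, 2: 2}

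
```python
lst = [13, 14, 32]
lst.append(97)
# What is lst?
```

[13, 14, 32, 97]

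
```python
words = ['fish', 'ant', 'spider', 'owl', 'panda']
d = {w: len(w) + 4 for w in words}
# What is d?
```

{'fish': 8, 'ant': 7, 'spider': 10, 'owl': 7, 'panda': 9}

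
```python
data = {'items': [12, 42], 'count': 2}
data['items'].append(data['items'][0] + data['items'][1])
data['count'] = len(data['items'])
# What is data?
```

After line 1: data = {'items': [12, 42], 'count': 2}
After line 2 (append 12 + 42 = 54): data = {'items': [12, 42, 54], 'count': 2}
After line 3 (count = len(items) = 3): data = {'items': [12, 42, 54], 'count': 3}

{'items': [12, 42, 54], 'count': 3}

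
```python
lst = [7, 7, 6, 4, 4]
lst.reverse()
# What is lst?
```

[4, 4, 6, 7, 7]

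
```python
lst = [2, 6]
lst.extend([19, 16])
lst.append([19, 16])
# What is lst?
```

After line 1: lst = [2, 6]
After line 2 (extend unpacks [19, 16]): lst = [2, 6, 19, 16]
After line 3 (append adds [19, 16] as single element): lst = [2, 6, 19, 16, [19, 16]]

[2, 6, 19, 16, [19, 16]]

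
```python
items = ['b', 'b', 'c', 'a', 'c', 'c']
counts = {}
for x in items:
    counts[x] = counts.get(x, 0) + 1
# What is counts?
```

Initial: counts = {}, items = ['b', 'b', 'c', 'a', 'c', 'c']
See 'b': counts = {'b': 1}
See 'b': counts = {'b': 2}
See 'c': counts = {'b': 2, 'c': 1}
See 'a': counts = {'b': 2, 'c': 1, 'a': 1}
See 'c': counts = {'b': 2, 'c': 2, 'a': 1}
See 'c': counts = {'b': 2, 'c': 3, 'a': 1}

{'b': 2, 'c': 3, 'a': 1}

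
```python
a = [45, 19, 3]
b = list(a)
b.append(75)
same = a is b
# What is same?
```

After line 1: a = [45, 19, 3]
After line 2 (b = list(a) is a shallow copy, new object): a = [45, 19, 3], b = [45, 19, 3]
After line 3 (append only mutates b): a = [45, 19, 3], b = [45, 19, 3, 75]
After line 4 (same = a is b; different objects -> False): same = False

False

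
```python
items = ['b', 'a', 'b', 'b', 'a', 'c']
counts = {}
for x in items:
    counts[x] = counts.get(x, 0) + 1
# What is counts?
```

Initial: counts = {}, items = ['b', 'a', 'b', 'b', 'a', 'c']
See 'b': counts = {'b': 1}
See 'a': counts = {'b': 1, 'a': 1}
See 'b': counts = {'b': 2, 'a': 1}
See 'b': counts = {'b': 3, 'a': 1}
See 'a': counts = {'b': 3, 'a': 2}
See 'c': counts = {'b': 3, 'a': 2, 'c': 1}

{'b': 3, 'a': 2, 'c': 1}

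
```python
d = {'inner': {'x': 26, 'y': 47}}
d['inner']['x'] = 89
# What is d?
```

After line 1: d = {'inner': {'x': 26, 'y': 47}}
After line 2 (inner x overwritten): d = {'inner': {'x': 89, 'y': 47}}

{'inner': {'x': 89, 'y': 47}}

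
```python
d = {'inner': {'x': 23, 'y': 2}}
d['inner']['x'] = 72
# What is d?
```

After line 1: d = {'inner': {'x': 23, 'y': 2}}
After line 2 (inner x overwritten): d = {'inner': {'x': 72, 'y': 2}}

{'inner': {'x': 72, 'y': 2}}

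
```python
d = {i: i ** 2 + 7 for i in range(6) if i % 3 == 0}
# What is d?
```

{0: 7, 3: 16}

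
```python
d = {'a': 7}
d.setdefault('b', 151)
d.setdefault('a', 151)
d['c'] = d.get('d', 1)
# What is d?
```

After line 1: d = {'a': 7}
After line 2 (setdefault adds 'b'=151): d = {'a': 7, 'b': 151}
After line 3 (setdefault 'a' no-op, already exists): d = {'a': 7, 'b': 151}
After line 4 (get('d', 1) returns default since 'd' not in d): d = {'a': 7, 'b': 151, 'c': 1}

{'a': 7, 'b': 151, 'c': 1}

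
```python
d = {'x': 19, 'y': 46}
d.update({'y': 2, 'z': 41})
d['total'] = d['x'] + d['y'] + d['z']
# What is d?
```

After line 1: d = {'x': 19, 'y': 46}
After line 2 (y overwritten, z added): d = {'x': 19, 'y': 2, 'z': 41}
After line 3 (total = 19 + 2 + 41 = 62): d = {'x': 19, 'y': 2, 'z': 41, 'total': 62}

{'x': 19, 'y': 2, 'z': 41, 'total': 62}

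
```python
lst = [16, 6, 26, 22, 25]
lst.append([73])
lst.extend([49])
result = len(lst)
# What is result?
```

After line 1: lst = [16, 6, 26, 22, 25]
After line 2 (append adds [73] as single element): lst = [16, 6, 26, 22, 25, [73]]
After line 3 (extend unpacks [49], adds 49): lst = [16, 6, 26, 22, 25, [73], 49]
After line 4: result = len(lst) = 7

7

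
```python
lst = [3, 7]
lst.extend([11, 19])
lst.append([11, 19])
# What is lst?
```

After line 1: lst = [3, 7]
After line 2 (extend unpacks [11, 19]): lst = [3, 7, 11, 19]
After line 3 (append adds [11, 19] as single element): lst = [3, 7, 11, 19, [11, 19]]

[3, 7, 11, 19, [11, 19]]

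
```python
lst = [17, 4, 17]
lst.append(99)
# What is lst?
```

[17, 4, 17, 99]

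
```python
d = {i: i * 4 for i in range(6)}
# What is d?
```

{0: 0, 1: 4, 2: 8, 3: 12, 4: 16, 5: 20}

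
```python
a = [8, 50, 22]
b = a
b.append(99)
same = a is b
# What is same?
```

After line 1: a = [8, 50, 22]
After line 2 (b = a is an alias, same object): a = [8, 50, 22], b = [8, 50, 22]
After line 3 (b.append mutates the shared list): a = [8, 50, 22, 99], b = [8, 50, 22, 99]
After line 4 (same = a is b; same object -> True): same = True

True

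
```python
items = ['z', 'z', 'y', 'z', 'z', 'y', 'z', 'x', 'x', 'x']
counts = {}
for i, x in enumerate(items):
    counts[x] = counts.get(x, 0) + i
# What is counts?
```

Initial: counts = {}, items = ['z', 'z', 'y', 'z', 'z', 'y', 'z', 'x', 'x', 'x']
i=0, x='z': counts = {'z': 0}
i=1, x='z': counts = {'z': 1}
i=2, x='y': counts = {'z': 1, 'y': 2}
i=3, x='z': counts = {'z': 4, 'y': 2}
i=4, x='z': counts = {'z': 8, 'y': 2}
i=5, x='y': counts = {'z': 8, 'y': 7}
i=6, x='z': counts = {'z': 14, 'y': 7}
i=7, x='x': counts = {'z': 14, 'y': 7, 'x': 7}
i=8, x='x': counts = {'z': 14, 'y': 7, 'x': 15}
i=9, x='x': counts = {'z': 14, 'y': 7, 'x': 24}

{'z': 14, 'y': 7, 'x': 24}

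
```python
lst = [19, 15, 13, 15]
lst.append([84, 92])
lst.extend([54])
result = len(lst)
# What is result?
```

After line 1: lst = [19, 15, 13, 15]
After line 2 (append adds [84, 92] as single element): lst = [19, 15, 13, 15, [84, 92]]
After line 3 (extend unpacks [54], adds 54): lst = [19, 15, 13, 15, [84, 92], 54]
After line 4: result = len(lst) = 6

6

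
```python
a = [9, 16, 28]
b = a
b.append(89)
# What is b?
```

After line 1: a = [9, 16, 28]
After line 2 (b = a is an alias, same object): a = [9, 16, 28], b = [9, 16, 28]
After line 3 (b.append mutates the shared list): a = [9, 16, 28, 89], b = [9, 16, 28, 89]

[9, 16, 28, 89]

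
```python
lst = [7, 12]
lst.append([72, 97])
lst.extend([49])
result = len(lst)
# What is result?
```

After line 1: lst = [7, 12]
After line 2 (append adds [72, 97] as single element): lst = [7, 12, [72, 97]]
After line 3 (extend unpacks [49], adds 49): lst = [7, 12, [72, 97], 49]
After line 4: result = len(lst) = 4

4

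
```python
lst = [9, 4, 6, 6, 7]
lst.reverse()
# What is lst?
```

[7, 6, 6, 4, 9]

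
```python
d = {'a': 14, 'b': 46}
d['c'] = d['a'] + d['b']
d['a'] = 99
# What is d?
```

After line 1: d = {'a': 14, 'b': 46}
After line 2 (d['c'] = 14 + 46): d = {'a': 14, 'b': 46, 'c': 60}
After line 3: d = {'a': 99, 'b': 46, 'c': 60}

{'a': 99, 'b': 46, 'c': 60}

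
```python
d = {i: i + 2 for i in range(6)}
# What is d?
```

{0: 2, 1: 3, 2: 4, 3: 5, 4: 6, 5: 7}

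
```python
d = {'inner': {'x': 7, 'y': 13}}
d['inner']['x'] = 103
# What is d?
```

After line 1: d = {'inner': {'x': 7, 'y': 13}}
After line 2 (inner x overwritten): d = {'inner': {'x': 103, 'y': 13}}

{'inner': {'x': 103, 'y': 13}}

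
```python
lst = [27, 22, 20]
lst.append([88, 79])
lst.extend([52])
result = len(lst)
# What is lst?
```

After line 1: lst = [27, 22, 20]
After line 2 (append adds [88, 79] as single element): lst = [27, 22, 20, [88, 79]]
After line 3 (extend unpacks [52], adds 52): lst = [27, 22, 20, [88, 79], 52]
After line 4: result = len(lst) = 5

[27, 22, 20, [88, 79], 52]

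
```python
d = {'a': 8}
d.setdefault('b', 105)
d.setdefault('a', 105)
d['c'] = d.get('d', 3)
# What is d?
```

After line 1: d = {'a': 8}
After line 2 (setdefault adds 'b'=105): d = {'a': 8, 'b': 105}
After line 3 (setdefault 'a' no-op, already exists): d = {'a': 8, 'b': 105}
After line 4 (get('d', 3) returns default since 'd' not in d): d = {'a': 8, 'b': 105, 'c': 3}

{'a': 8, 'b': 105, 'c': 3}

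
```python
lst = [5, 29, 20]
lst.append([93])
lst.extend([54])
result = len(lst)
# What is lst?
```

After line 1: lst = [5, 29, 20]
After line 2 (append adds [93] as single element): lst = [5, 29, 20, [93]]
After line 3 (extend unpacks [54], adds 54): lst = [5, 29, 20, [93], 54]
After line 4: result = len(lst) = 5

[5, 29, 20, [93], 54]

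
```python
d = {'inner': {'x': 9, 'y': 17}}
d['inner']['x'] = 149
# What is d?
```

After line 1: d = {'inner': {'x': 9, 'y': 17}}
After line 2 (inner x overwritten): d = {'inner': {'x': 149, 'y': 17}}

{'inner': {'x': 149, 'y': 17}}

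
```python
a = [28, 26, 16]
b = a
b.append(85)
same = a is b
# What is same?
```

After line 1: a = [28, 26, 16]
After line 2 (b = a is an alias, same object): a = [28, 26, 16], b = [28, 26, 16]
After line 3 (b.append mutates the shared list): a = [28, 26, 16, 85], b = [28, 26, 16, 85]
After line 4 (same = a is b; same object -> True): same = True

True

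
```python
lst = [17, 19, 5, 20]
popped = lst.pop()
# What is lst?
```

[17, 19, 5]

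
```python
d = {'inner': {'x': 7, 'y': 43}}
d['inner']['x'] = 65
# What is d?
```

After line 1: d = {'inner': {'x': 7, 'y': 43}}
After line 2 (inner x overwritten): d = {'inner': {'x': 65, 'y': 43}}

{'inner': {'x': 65, 'y': 43}}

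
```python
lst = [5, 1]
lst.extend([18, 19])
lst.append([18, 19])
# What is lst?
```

After line 1: lst = [5, 1]
After line 2 (extend unpacks [18, 19]): lst = [5, 1, 18, 19]
After line 3 (append adds [18, 19] as single element): lst = [5, 1, 18, 19, [18, 19]]

[5, 1, 18, 19, [18, 19]]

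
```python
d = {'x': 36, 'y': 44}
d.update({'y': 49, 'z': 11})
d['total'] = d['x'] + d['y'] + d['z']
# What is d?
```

After line 1: d = {'x': 36, 'y': 44}
After line 2 (y overwritten, z added): d = {'x': 36, 'y': 49, 'z': 11}
After line 3 (total = 36 + 49 + 11 = 96): d = {'x': 36, 'y': 49, 'z': 11, 'total': 96}

{'x': 36, 'y': 49, 'z': 11, 'total': 96}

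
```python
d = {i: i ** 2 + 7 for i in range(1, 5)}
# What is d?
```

{1: 8, 2: 11, 3: 16, 4: 23}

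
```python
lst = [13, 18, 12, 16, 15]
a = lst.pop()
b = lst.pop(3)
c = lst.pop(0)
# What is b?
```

After line 1: lst = [13, 18, 12, 16, 15]
After line 2 (pop() -> a = 15): lst = [13, 18, 12, 16]
After line 3 (pop(3) -> b = 16): lst = [13, 18, 12]
After line 4 (pop(0) -> c = 13): lst = [18, 12]

16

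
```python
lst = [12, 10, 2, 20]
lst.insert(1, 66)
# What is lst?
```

[12, 66, 10, 2, 20]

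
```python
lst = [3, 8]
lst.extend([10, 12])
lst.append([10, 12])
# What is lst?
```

After line 1: lst = [3, 8]
After line 2 (extend unpacks [10, 12]): lst = [3, 8, 10, 12]
After line 3 (append adds [10, 12] as single element): lst = [3, 8, 10, 12, [10, 12]]

[3, 8, 10, 12, [10, 12]]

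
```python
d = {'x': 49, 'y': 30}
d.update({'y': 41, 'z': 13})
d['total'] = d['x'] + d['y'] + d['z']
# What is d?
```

After line 1: d = {'x': 49, 'y': 30}
After line 2 (y overwritten, z added): d = {'x': 49, 'y': 41, 'z': 13}
After line 3 (total = 49 + 41 + 13 = 103): d = {'x': 49, 'y': 41, 'z': 13, 'total': 103}

{'x': 49, 'y': 41, 'z': 13, 'total': 103}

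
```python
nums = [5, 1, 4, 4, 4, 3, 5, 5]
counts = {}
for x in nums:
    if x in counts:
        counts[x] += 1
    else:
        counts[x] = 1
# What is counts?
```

Initial: counts = {}, nums = [5, 1, 4, 4, 4, 3, 5, 5]
See 5: counts = {5: 1}
See 1: counts = {5: 1, 1: 1}
See 4: counts = {5: 1, 1: 1, 4: 1}
See 4: counts = {5: 1, 1: 1, 4: 2}
See 4: counts = {5: 1, 1: 1, 4: 3}
See 3: counts = {5: 1, 1: 1, 4: 3, 3: 1}
See 5: counts = {5: 2, 1: 1, 4: 3, 3: 1}
See 5: counts = {5: 3, 1: 1, 4: 3, 3: 1}

{5: 3, 1: 1, 4: 3, 3: 1}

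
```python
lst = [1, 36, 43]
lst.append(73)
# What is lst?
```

[1, 36, 43, 73]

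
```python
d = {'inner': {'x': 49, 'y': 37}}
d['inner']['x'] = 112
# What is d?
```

After line 1: d = {'inner': {'x': 49, 'y': 37}}
After line 2 (inner x overwritten): d = {'inner': {'x': 112, 'y': 37}}

{'inner': {'x': 112, 'y': 37}}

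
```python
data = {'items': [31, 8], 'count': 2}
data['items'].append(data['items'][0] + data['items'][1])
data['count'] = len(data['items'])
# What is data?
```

After line 1: data = {'items': [31, 8], 'count': 2}
After line 2 (append 31 + 8 = 39): data = {'items': [31, 8, 39], 'count': 2}
After line 3 (count = len(items) = 3): data = {'items': [31, 8, 39], 'count': 3}

{'items': [31, 8, 39], 'count': 3}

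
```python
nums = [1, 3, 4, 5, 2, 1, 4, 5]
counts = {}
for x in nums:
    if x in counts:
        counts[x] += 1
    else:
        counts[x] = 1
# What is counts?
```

Initial: counts = {}, nums = [1, 3, 4, 5, 2, 1, 4, 5]
See 1: counts = {1: 1}
See 3: counts = {1: 1, 3: 1}
See 4: counts = {1: 1, 3: 1, 4: 1}
See 5: counts = {1: 1, 3: 1, 4: 1, 5: 1}
See 2: counts = {1: 1, 3: 1, 4: 1, 5: 1, 2: 1}
See 1: counts = {1: 2, 3: 1, 4: 1, 5: 1, 2: 1}
See 4: counts = {1: 2, 3: 1, 4: 2, 5: 1, 2: 1}
See 5: counts = {1: 2, 3: 1, 4: 2, 5: 2, 2: 1}

{1: 2, 3: 1, 4: 2, 5: 2, 2: 1}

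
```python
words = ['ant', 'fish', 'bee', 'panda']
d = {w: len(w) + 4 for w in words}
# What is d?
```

{'ant': 7, 'fish': 8, 'bee': 7, 'panda': 9}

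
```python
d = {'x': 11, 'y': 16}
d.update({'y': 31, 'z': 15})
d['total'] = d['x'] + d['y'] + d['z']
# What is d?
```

After line 1: d = {'x': 11, 'y': 16}
After line 2 (y overwritten, z added): d = {'x': 11, 'y': 31, 'z': 15}
After line 3 (total = 11 + 31 + 15 = 57): d = {'x': 11, 'y': 31, 'z': 15, 'total': 57}

{'x': 11, 'y': 31, 'z': 15, 'total': 57}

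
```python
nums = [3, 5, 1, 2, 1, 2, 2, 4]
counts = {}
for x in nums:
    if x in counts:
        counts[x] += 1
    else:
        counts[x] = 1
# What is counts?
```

Initial: counts = {}, nums = [3, 5, 1, 2, 1, 2, 2, 4]
See 3: counts = {3: 1}
See 5: counts = {3: 1, 5: 1}
See 1: counts = {3: 1, 5: 1, 1: 1}
See 2: counts = {3: 1, 5: 1, 1: 1, 2: 1}
See 1: counts = {3: 1, 5: 1, 1: 2, 2: 1}
See 2: counts = {3: 1, 5: 1, 1: 2, 2: 2}
See 2: counts = {3: 1, 5: 1, 1: 2, 2: 3}
See 4: counts = {3: 1, 5: 1, 1: 2, 2: 3, 4: 1}

{3: 1, 5: 1, 1: 2, 2: 3, 4: 1}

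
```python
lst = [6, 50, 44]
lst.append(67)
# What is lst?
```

[6, 50, 44, 67]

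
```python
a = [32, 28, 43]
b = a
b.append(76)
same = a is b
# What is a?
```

After line 1: a = [32, 28, 43]
After line 2 (b = a is an alias, same object): a = [32, 28, 43], b = [32, 28, 43]
After line 3 (b.append mutates the shared list): a = [32, 28, 43, 76], b = [32, 28, 43, 76]
After line 4 (same = a is b; same object -> True): same = True

[32, 28, 43, 76]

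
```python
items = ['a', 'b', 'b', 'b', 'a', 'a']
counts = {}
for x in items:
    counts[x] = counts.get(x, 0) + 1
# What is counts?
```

Initial: counts = {}, items = ['a', 'b', 'b', 'b', 'a', 'a']
See 'a': counts = {'a': 1}
See 'b': counts = {'a': 1, 'b': 1}
See 'b': counts = {'a': 1, 'b': 2}
See 'b': counts = {'a': 1, 'b': 3}
See 'a': counts = {'a': 2, 'b': 3}
See 'a': counts = {'a': 3, 'b': 3}

{'a': 3, 'b': 3}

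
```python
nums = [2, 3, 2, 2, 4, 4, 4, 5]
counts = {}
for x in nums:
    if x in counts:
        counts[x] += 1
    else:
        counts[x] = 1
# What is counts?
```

Initial: counts = {}, nums = [2, 3, 2, 2, 4, 4, 4, 5]
See 2: counts = {2: 1}
See 3: counts = {2: 1, 3: 1}
See 2: counts = {2: 2, 3: 1}
See 2: counts = {2: 3, 3: 1}
See 4: counts = {2: 3, 3: 1, 4: 1}
See 4: counts = {2: 3, 3: 1, 4: 2}
See 4: counts = {2: 3, 3: 1, 4: 3}
See 5: counts = {2: 3, 3: 1, 4: 3, 5: 1}

{2: 3, 3: 1, 4: 3, 5: 1}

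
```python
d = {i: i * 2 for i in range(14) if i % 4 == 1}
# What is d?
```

{1: 2, 5: 10, 9: 18, 13: 26}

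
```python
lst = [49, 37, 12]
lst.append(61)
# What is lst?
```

[49, 37, 12, 61]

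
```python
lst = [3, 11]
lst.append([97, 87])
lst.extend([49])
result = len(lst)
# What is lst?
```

After line 1: lst = [3, 11]
After line 2 (append adds [97, 87] as single element): lst = [3, 11, [97, 87]]
After line 3 (extend unpacks [49], adds 49): lst = [3, 11, [97, 87], 49]
After line 4: result = len(lst) = 4

[3, 11, [97, 87], 49]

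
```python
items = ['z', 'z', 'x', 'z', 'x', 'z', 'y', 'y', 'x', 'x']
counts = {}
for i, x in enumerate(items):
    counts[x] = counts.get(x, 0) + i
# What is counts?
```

Initial: counts = {}, items = ['z', 'z', 'x', 'z', 'x', 'z', 'y', 'y', 'x', 'x']
i=0, x='z': counts = {'z': 0}
i=1, x='z': counts = {'z': 1}
i=2, x='x': counts = {'z': 1, 'x': 2}
i=3, x='z': counts = {'z': 4, 'x': 2}
i=4, x='x': counts = {'z': 4, 'x': 6}
i=5, x='z': counts = {'z': 9, 'x': 6}
i=6, x='y': counts = {'z': 9, 'x': 6, 'y': 6}
i=7, x='y': counts = {'z': 9, 'x': 6, 'y': 13}
i=8, x='x': counts = {'z': 9, 'x': 14, 'y': 13}
i=9, x='x': counts = {'z': 9, 'x': 23, 'y': 13}

{'z': 9, 'x': 23, 'y': 13}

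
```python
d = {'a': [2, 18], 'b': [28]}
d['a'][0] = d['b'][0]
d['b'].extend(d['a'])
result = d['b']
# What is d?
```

After line 1: d = {'a': [2, 18], 'b': [28]}
After line 2 (a[0] = b[0] = 28): d = {'a': [28, 18], 'b': [28]}
After line 3 (b.extend(a) appends [28, 18]): d = {'a': [28, 18], 'b': [28, 28, 18]}
After line 4: result = d['b'] = [28, 28, 18]

{'a': [28, 18], 'b': [28, 28, 18]}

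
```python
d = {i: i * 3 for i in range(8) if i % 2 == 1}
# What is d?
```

{1: 3, 3: 9, 5: 15, 7: 21}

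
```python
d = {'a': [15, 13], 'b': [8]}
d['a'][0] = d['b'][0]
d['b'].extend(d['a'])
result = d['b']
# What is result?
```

After line 1: d = {'a': [15, 13], 'b': [8]}
After line 2 (a[0] = b[0] = 8): d = {'a': [8, 13], 'b': [8]}
After line 3 (b.extend(a) appends [8, 13]): d = {'a': [8, 13], 'b': [8, 8, 13]}
After line 4: result = d['b'] = [8, 8, 13]

[8, 8, 13]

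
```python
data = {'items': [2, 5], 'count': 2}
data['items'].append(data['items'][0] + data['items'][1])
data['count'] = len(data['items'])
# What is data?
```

After line 1: data = {'items': [2, 5], 'count': 2}
After line 2 (append 2 + 5 = 7): data = {'items': [2, 5, 7], 'count': 2}
After line 3 (count = len(items) = 3): data = {'items': [2, 5, 7], 'count': 3}

{'items': [2, 5, 7], 'count': 3}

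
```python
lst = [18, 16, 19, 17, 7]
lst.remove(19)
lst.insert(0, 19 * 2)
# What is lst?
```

After line 1: lst = [18, 16, 19, 17, 7]
After line 2 (remove first 19): lst = [18, 16, 17, 7]
After line 3 (insert 38 at index 0): lst = [38, 18, 16, 17, 7]

[38, 18, 16, 17, 7]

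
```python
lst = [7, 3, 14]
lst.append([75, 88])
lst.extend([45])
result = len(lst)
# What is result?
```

After line 1: lst = [7, 3, 14]
After line 2 (append adds [75, 88] as single element): lst = [7, 3, 14, [75, 88]]
After line 3 (extend unpacks [45], adds 45): lst = [7, 3, 14, [75, 88], 45]
After line 4: result = len(lst) = 5

5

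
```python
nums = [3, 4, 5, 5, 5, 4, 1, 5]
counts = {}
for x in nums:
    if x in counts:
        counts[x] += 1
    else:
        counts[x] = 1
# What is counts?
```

Initial: counts = {}, nums = [3, 4, 5, 5, 5, 4, 1, 5]
See 3: counts = {3: 1}
See 4: counts = {3: 1, 4: 1}
See 5: counts = {3: 1, 4: 1, 5: 1}
See 5: counts = {3: 1, 4: 1, 5: 2}
See 5: counts = {3: 1, 4: 1, 5: 3}
See 4: counts = {3: 1, 4: 2, 5: 3}
See 1: counts = {3: 1, 4: 2, 5: 3, 1: 1}
See 5: counts = {3: 1, 4: 2, 5: 4, 1: 1}

{3: 1, 4: 2, 5: 4, 1: 1}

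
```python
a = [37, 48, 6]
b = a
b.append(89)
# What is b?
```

After line 1: a = [37, 48, 6]
After line 2 (b = a is an alias, same object): a = [37, 48, 6], b = [37, 48, 6]
After line 3 (b.append mutates the shared list): a = [37, 48, 6, 89], b = [37, 48, 6, 89]

[37, 48, 6, 89]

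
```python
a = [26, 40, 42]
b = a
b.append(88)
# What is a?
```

After line 1: a = [26, 40, 42]
After line 2 (b = a is an alias, same object): a = [26, 40, 42], b = [26, 40, 42]
After line 3 (b.append mutates the shared list): a = [26, 40, 42, 88], b = [26, 40, 42, 88]

[26, 40, 42, 88]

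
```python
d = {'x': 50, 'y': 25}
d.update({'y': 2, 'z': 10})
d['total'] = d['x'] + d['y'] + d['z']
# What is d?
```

After line 1: d = {'x': 50, 'y': 25}
After line 2 (y overwritten, z added): d = {'x': 50, 'y': 2, 'z': 10}
After line 3 (total = 50 + 2 + 10 = 62): d = {'x': 50, 'y': 2, 'z': 10, 'total': 62}

{'x': 50, 'y': 2, 'z': 10, 'total': 62}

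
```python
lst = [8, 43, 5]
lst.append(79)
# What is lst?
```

[8, 43, 5, 79]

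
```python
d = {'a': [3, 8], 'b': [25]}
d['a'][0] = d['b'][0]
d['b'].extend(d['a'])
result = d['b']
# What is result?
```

After line 1: d = {'a': [3, 8], 'b': [25]}
After line 2 (a[0] = b[0] = 25): d = {'a': [25, 8], 'b': [25]}
After line 3 (b.extend(a) appends [25, 8]): d = {'a': [25, 8], 'b': [25, 25, 8]}
After line 4: result = d['b'] = [25, 25, 8]

[25, 25, 8]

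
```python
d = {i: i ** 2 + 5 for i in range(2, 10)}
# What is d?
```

{2: 9, 3: 14, 4: 21, 5: 30, 6: 41, 7: 54, 8: 69, 9: 86}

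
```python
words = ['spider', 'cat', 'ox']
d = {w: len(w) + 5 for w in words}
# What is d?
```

{'spider': 11, 'cat': 8, 'ox': 7}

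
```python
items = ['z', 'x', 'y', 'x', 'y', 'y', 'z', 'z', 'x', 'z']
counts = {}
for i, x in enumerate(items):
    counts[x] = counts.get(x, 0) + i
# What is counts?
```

Initial: counts = {}, items = ['z', 'x', 'y', 'x', 'y', 'y', 'z', 'z', 'x', 'z']
i=0, x='z': counts = {'z': 0}
i=1, x='x': counts = {'z': 0, 'x': 1}
i=2, x='y': counts = {'z': 0, 'x': 1, 'y': 2}
i=3, x='x': counts = {'z': 0, 'x': 4, 'y': 2}
i=4, x='y': counts = {'z': 0, 'x': 4, 'y': 6}
i=5, x='y': counts = {'z': 0, 'x': 4, 'y': 11}
i=6, x='z': counts = {'z': 6, 'x': 4, 'y': 11}
i=7, x='z': counts = {'z': 13, 'x': 4, 'y': 11}
i=8, x='x': counts = {'z': 13, 'x': 12, 'y': 11}
i=9, x='z': counts = {'z': 22, 'x': 12, 'y': 11}

{'z': 22, 'x': 12, 'y': 11}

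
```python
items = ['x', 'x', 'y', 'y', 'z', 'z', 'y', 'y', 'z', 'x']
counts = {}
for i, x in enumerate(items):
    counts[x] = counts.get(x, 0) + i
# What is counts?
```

Initial: counts = {}, items = ['x', 'x', 'y', 'y', 'z', 'z', 'y', 'y', 'z', 'x']
i=0, x='x': counts = {'x': 0}
i=1, x='x': counts = {'x': 1}
i=2, x='y': counts = {'x': 1, 'y': 2}
i=3, x='y': counts = {'x': 1, 'y': 5}
i=4, x='z': counts = {'x': 1, 'y': 5, 'z': 4}
i=5, x='z': counts = {'x': 1, 'y': 5, 'z': 9}
i=6, x='y': counts = {'x': 1, 'y': 11, 'z': 9}
i=7, x='y': counts = {'x': 1, 'y': 18, 'z': 9}
i=8, x='z': counts = {'x': 1, 'y': 18, 'z': 17}
i=9, x='x': counts = {'x': 10, 'y': 18, 'z': 17}

{'x': 10, 'y': 18, 'z': 17}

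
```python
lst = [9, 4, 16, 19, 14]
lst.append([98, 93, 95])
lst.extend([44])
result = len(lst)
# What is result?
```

After line 1: lst = [9, 4, 16, 19, 14]
After line 2 (append adds [98, 93, 95] as single element): lst = [9, 4, 16, 19, 14, [98, 93, 95]]
After line 3 (extend unpacks [44], adds 44): lst = [9, 4, 16, 19, 14, [98, 93, 95], 44]
After line 4: result = len(lst) = 7

7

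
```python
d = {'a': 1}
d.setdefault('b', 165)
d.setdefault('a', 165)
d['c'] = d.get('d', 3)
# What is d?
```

After line 1: d = {'a': 1}
After line 2 (setdefault adds 'b'=165): d = {'a': 1, 'b': 165}
After line 3 (setdefault 'a' no-op, already exists): d = {'a': 1, 'b': 165}
After line 4 (get('d', 3) returns default since 'd' not in d): d = {'a': 1, 'b': 165, 'c': 3}

{'a': 1, 'b': 165, 'c': 3}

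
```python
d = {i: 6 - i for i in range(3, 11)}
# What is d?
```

{3: 3, 4: 2, 5: 1, 6: 0, 7: -1, 8: -2, 9: -3, 10: -4}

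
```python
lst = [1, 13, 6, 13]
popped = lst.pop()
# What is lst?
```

[1, 13, 6]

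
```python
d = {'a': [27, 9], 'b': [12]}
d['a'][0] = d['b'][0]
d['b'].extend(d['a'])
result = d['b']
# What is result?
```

After line 1: d = {'a': [27, 9], 'b': [12]}
After line 2 (a[0] = b[0] = 12): d = {'a': [12, 9], 'b': [12]}
After line 3 (b.extend(a) appends [12, 9]): d = {'a': [12, 9], 'b': [12, 12, 9]}
After line 4: result = d['b'] = [12, 12, 9]

[12, 12, 9]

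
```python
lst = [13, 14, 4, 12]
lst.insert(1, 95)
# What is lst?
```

[13, 95, 14, 4, 12]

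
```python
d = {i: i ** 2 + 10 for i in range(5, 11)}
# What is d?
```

{5: 35, 6: 46, 7: 59, 8: 74, 9: 91, 10: 110}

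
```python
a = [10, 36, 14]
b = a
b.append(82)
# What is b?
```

After line 1: a = [10, 36, 14]
After line 2 (b = a is an alias, same object): a = [10, 36, 14], b = [10, 36, 14]
After line 3 (b.append mutates the shared list): a = [10, 36, 14, 82], b = [10, 36, 14, 82]

[10, 36, 14, 82]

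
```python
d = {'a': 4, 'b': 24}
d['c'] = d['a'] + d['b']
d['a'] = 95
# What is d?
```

After line 1: d = {'a': 4, 'b': 24}
After line 2 (d['c'] = 4 + 24): d = {'a': 4, 'b': 24, 'c': 28}
After line 3: d = {'a': 95, 'b': 24, 'c': 28}

{'a': 95, 'b': 24, 'c': 28}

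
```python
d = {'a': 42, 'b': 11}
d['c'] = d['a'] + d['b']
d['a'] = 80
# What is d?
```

After line 1: d = {'a': 42, 'b': 11}
After line 2 (d['c'] = 42 + 11): d = {'a': 42, 'b': 11, 'c': 53}
After line 3: d = {'a': 80, 'b': 11, 'c': 53}

{'a': 80, 'b': 11, 'c': 53}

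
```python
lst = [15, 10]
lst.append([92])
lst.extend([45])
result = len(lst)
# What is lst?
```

After line 1: lst = [15, 10]
After line 2 (append adds [92] as single element): lst = [15, 10, [92]]
After line 3 (extend unpacks [45], adds 45): lst = [15, 10, [92], 45]
After line 4: result = len(lst) = 4

[15, 10, [92], 45]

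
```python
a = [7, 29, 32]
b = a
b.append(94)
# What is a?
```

After line 1: a = [7, 29, 32]
After line 2 (b = a is an alias, same object): a = [7, 29, 32], b = [7, 29, 32]
After line 3 (b.append mutates the shared list): a = [7, 29, 32, 94], b = [7, 29, 32, 94]

[7, 29, 32, 94]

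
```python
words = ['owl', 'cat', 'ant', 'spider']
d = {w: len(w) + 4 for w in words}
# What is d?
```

{'owl': 7, 'cat': 7, 'ant': 7, 'spider': 10}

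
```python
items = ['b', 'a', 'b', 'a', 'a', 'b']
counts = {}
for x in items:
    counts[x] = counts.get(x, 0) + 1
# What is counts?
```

Initial: counts = {}, items = ['b', 'a', 'b', 'a', 'a', 'b']
See 'b': counts = {'b': 1}
See 'a': counts = {'b': 1, 'a': 1}
See 'b': counts = {'b': 2, 'a': 1}
See 'a': counts = {'b': 2, 'a': 2}
See 'a': counts = {'b': 2, 'a': 3}
See 'b': counts = {'b': 3, 'a': 3}

{'b': 3, 'a': 3}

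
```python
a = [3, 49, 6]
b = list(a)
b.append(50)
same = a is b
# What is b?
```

After line 1: a = [3, 49, 6]
After line 2 (b = list(a) is a shallow copy, new object): a = [3, 49, 6], b = [3, 49, 6]
After line 3 (append only mutates b): a = [3, 49, 6], b = [3, 49, 6, 50]
After line 4 (same = a is b; different objects -> False): same = False

[3, 49, 6, 50]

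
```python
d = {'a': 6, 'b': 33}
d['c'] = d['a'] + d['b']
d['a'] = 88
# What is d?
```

After line 1: d = {'a': 6, 'b': 33}
After line 2 (d['c'] = 6 + 33): d = {'a': 6, 'b': 33, 'c': 39}
After line 3: d = {'a': 88, 'b': 33, 'c': 39}

{'a': 88, 'b': 33, 'c': 39}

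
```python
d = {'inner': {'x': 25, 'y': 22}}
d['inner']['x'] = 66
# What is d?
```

After line 1: d = {'inner': {'x': 25, 'y': 22}}
After line 2 (inner x overwritten): d = {'inner': {'x': 66, 'y': 22}}

{'inner': {'x': 66, 'y': 22}}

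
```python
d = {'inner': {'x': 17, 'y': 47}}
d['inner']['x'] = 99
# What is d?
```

After line 1: d = {'inner': {'x': 17, 'y': 47}}
After line 2 (inner x overwritten): d = {'inner': {'x': 99, 'y': 47}}

{'inner': {'x': 99, 'y': 47}}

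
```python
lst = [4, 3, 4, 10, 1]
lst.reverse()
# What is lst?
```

[1, 10, 4, 3, 4]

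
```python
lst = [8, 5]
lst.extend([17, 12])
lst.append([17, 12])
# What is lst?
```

After line 1: lst = [8, 5]
After line 2 (extend unpacks [17, 12]): lst = [8, 5, 17, 12]
After line 3 (append adds [17, 12] as single element): lst = [8, 5, 17, 12, [17, 12]]

[8, 5, 17, 12, [17, 12]]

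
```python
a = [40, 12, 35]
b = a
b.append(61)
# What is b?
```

After line 1: a = [40, 12, 35]
After line 2 (b = a is an alias, same object): a = [40, 12, 35], b = [40, 12, 35]
After line 3 (b.append mutates the shared list): a = [40, 12, 35, 61], b = [40, 12, 35, 61]

[40, 12, 35, 61]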